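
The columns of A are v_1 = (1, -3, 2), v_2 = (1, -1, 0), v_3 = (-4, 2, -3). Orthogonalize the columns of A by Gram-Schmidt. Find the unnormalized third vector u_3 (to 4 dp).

u_3 = (-1.6667, -1.6667, -1.6667)

e_1 = v_1/‖v_1‖ = (1, -3, 2)/3.7417 = (0.2673, -0.8018, 0.5345).
r_{12} = e_1·v_2 = 1.0690.
u_2 = v_2 − 1.0690·e_1 = (0.7143, -0.1429, -0.5714).
‖u_2‖ = 0.9258, so e_2 = (0.7715, -0.1543, -0.6172).
r_{13} = e_1·v_3 = -4.2762; r_{23} = e_2·v_3 = -1.5430.
u_3 = v_3 + 4.2762·e_1 + 1.5430·e_2 = (-1.6667, -1.6667, -1.6667).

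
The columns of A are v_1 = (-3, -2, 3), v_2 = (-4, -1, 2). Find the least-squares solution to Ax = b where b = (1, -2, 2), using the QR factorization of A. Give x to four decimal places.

x = (1.7258, -1.5484)

v_1 = (-3, -2, 3); ‖v_1‖ = 4.6904, so e_1 = (-0.6396, -0.4264, 0.6396).
e_1·v_2 = (-0.6396)·(-4) + (-0.4264)·(-1) + 0.6396·2 = 4.2640.
u_2 = v_2 − 4.2640·e_1 = (-1.2727, 0.8182, -0.7273).
‖u_2‖ = 1.6787, so e_2 = (-0.7581, 0.4874, -0.4332).
Qᵀb = (1.4924, -2.5993).
Back-substitute: x_2 = -2.5993/1.6787 = -1.5484.
x_1 = (1.4924 − 4.2640·(-1.5484))/4.6904 = 1.7258.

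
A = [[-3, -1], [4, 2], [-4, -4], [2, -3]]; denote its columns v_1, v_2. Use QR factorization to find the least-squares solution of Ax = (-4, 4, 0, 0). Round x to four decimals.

v_1 = (-3, 4, -4, 2); ‖v_1‖ = 6.7082, so q_1 = (-0.4472, 0.5963, -0.5963, 0.2981).
q_1·v_2 = (-0.4472)·(-1) + 0.5963·2 + (-0.5963)·(-4) + 0.2981·(-3) = 3.1305.
u_2 = v_2 − 3.1305·q_1 = (0.4000, 0.1333, -2.1333, -3.9333).
‖u_2‖ = 4.4944, so q_2 = (0.0890, 0.0297, -0.4747, -0.8752).
Qᵀb = (4.1740, -0.2373).
Back-substitute: x_2 = -0.2373/4.4944 = -0.0528.
x_1 = (4.1740 − 3.1305·(-0.0528))/6.7082 = 0.6469.

x = (0.6469, -0.0528)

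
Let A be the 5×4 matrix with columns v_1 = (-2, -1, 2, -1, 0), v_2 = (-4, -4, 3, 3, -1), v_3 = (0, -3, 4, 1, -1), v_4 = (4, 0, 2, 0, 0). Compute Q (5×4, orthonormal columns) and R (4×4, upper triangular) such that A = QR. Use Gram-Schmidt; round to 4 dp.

Q = [[-0.6325, -0.1873, 0.7382, -0.0100], [-0.3162, -0.4683, -0.2584, 0.4258], [0.6325, 0.0000, 0.6011, 0.3990], [-0.3162, 0.8429, -0.0158, 0.3923], [0.0000, -0.1873, -0.1635, 0.7110]], R = [[3.1623, 4.7434, 3.1623, -1.2649], [0.0000, 5.3385, 2.4351, -0.7493], [0.0000, 0.0000, 3.3272, 4.1550], [0.0000, 0.0000, 0.0000, 0.7578]]

v_1 = (-2, -1, 2, -1, 0); ‖v_1‖ = 3.1623, so q_1 = (-0.6325, -0.3162, 0.6325, -0.3162, 0.0000).
q_1·v_2 = (-0.6325)·(-4) + (-0.3162)·(-4) + 0.6325·3 + (-0.3162)·3 + 0.0000·(-1) = 4.7434.
u_2 = v_2 − 4.7434·q_1 = (-1.0000, -2.5000, 0.0000, 4.5000, -1.0000).
‖u_2‖ = 5.3385, so q_2 = (-0.1873, -0.4683, 0.0000, 0.8429, -0.1873).
q_1·v_3 = (-0.6325)·0 + (-0.3162)·(-3) + 0.6325·4 + (-0.3162)·1 + 0.0000·(-1) = 3.1623; q_2·v_3 = (-0.1873)·0 + (-0.4683)·(-3) + 0.0000·4 + 0.8429·1 + (-0.1873)·(-1) = 2.4351.
u_3 = v_3 − 3.1623·q_1 − 2.4351·q_2 = (2.4561, -0.8596, 2.0000, -0.0526, -0.5439).
‖u_3‖ = 3.3272, so q_3 = (0.7382, -0.2584, 0.6011, -0.0158, -0.1635).
q_1·v_4 = (-0.6325)·4 + (-0.3162)·0 + 0.6325·2 + (-0.3162)·0 + 0.0000·0 = -1.2649; q_2·v_4 = (-0.1873)·4 + (-0.4683)·0 + 0.0000·2 + 0.8429·0 + (-0.1873)·0 = -0.7493; q_3·v_4 = 0.7382·4 + (-0.2584)·0 + 0.6011·2 + (-0.0158)·0 + (-0.1635)·0 = 4.1550.
u_4 = v_4 + 1.2649·q_1 + 0.7493·q_2 − 4.1550·q_3 = (-0.0076, 0.3227, 0.3024, 0.2973, 0.5388).
‖u_4‖ = 0.7578, so q_4 = (-0.0100, 0.4258, 0.3990, 0.3923, 0.7110).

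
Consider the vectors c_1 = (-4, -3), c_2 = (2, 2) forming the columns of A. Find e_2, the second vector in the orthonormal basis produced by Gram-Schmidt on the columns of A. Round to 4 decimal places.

e_2 = (-0.6000, 0.8000)

e_1 = c_1/‖c_1‖ = (-4, -3)/5.0000 = (-0.8000, -0.6000).
r_{12} = e_1·c_2 = -2.8000.
u_2 = c_2 + 2.8000·e_1 = (-0.2400, 0.3200).
‖u_2‖ = 0.4000, so e_2 = (-0.6000, 0.8000).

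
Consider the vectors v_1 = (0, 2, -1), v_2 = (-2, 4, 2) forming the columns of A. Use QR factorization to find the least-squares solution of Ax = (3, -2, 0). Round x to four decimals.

x = (-0.1429, -0.5476)

e_1 = v_1/‖v_1‖ = (0, 2, -1)/2.2361 = (0.0000, 0.8944, -0.4472).
r_{12} = e_1·v_2 = 2.6833.
u_2 = v_2 − 2.6833·e_1 = (-2.0000, 1.6000, 3.2000).
‖u_2‖ = 4.0988, so e_2 = (-0.4880, 0.3904, 0.7807).
Qᵀb = (-1.7889, -2.2446).
Back-substitute: x_2 = -2.2446/4.0988 = -0.5476.
x_1 = (-1.7889 − 2.6833·(-0.5476))/2.2361 = -0.1429.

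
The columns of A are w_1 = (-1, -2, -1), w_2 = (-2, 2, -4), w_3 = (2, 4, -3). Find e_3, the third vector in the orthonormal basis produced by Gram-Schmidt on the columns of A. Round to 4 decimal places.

e_3 = (0.8452, -0.1690, -0.5071)

w_1 = (-1, -2, -1); ‖w_1‖ = 2.4495, so e_1 = (-0.4082, -0.8165, -0.4082).
e_1·w_2 = (-0.4082)·(-2) + (-0.8165)·2 + (-0.4082)·(-4) = 0.8165.
u_2 = w_2 − 0.8165·e_1 = (-1.6667, 2.6667, -3.6667).
‖u_2‖ = 4.8305, so e_2 = (-0.3450, 0.5521, -0.7591).
e_1·w_3 = (-0.4082)·2 + (-0.8165)·4 + (-0.4082)·(-3) = -2.8577; e_2·w_3 = (-0.3450)·2 + 0.5521·4 + (-0.7591)·(-3) = 3.7954.
u_3 = w_3 + 2.8577·e_1 − 3.7954·e_2 = (2.1429, -0.4286, -1.2857).
‖u_3‖ = 2.5355, so e_3 = (0.8452, -0.1690, -0.5071).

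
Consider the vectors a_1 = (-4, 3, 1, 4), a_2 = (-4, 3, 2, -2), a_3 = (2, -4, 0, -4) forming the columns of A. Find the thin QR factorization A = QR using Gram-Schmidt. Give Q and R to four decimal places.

a_1 = (-4, 3, 1, 4); ‖a_1‖ = 6.4807, so q_1 = (-0.6172, 0.4629, 0.1543, 0.6172).
q_1·a_2 = (-0.6172)·(-4) + 0.4629·3 + 0.1543·2 + 0.6172·(-2) = 2.9318.
u_2 = a_2 − 2.9318·q_1 = (-2.1905, 1.6429, 1.5476, -3.8095).
‖u_2‖ = 4.9401, so q_2 = (-0.4434, 0.3326, 0.3133, -0.7711).
q_1·a_3 = (-0.6172)·2 + 0.4629·(-4) + 0.1543·0 + 0.6172·(-4) = -5.5549; q_2·a_3 = (-0.4434)·2 + 0.3326·(-4) + 0.3133·0 + (-0.7711)·(-4) = 0.8675.
u_3 = a_3 + 5.5549·q_1 − 0.8675·q_2 = (-1.0439, -1.7171, 0.5854, 0.0976).
‖u_3‖ = 2.0953, so q_3 = (-0.4982, -0.8195, 0.2794, 0.0466).

Q = [[-0.6172, -0.4434, -0.4982], [0.4629, 0.3326, -0.8195], [0.1543, 0.3133, 0.2794], [0.6172, -0.7711, 0.0466]], R = [[6.4807, 2.9318, -5.5549], [0.0000, 4.9401, 0.8675], [0.0000, 0.0000, 2.0953]]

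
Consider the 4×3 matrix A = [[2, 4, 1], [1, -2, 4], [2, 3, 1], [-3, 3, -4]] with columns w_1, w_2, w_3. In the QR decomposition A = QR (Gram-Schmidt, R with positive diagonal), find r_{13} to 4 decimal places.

r_{13} = 4.7140

w_1 = (2, 1, 2, -3); ‖w_1‖ = 4.2426, so e_1 = (0.4714, 0.2357, 0.4714, -0.7071).
r_{13} = e_1·w_3 = 4.7140.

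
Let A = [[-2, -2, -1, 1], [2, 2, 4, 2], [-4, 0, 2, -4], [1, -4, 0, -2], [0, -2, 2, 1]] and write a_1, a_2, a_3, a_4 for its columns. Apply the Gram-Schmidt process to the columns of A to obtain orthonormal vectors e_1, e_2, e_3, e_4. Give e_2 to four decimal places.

a_1 = (-2, 2, -4, 1, 0); ‖a_1‖ = 5.0000, so e_1 = (-0.4000, 0.4000, -0.8000, 0.2000, 0.0000).
e_1·a_2 = (-0.4000)·(-2) + 0.4000·2 + (-0.8000)·0 + 0.2000·(-4) + 0.0000·(-2) = 0.8000.
u_2 = a_2 − 0.8000·e_1 = (-1.6800, 1.6800, 0.6400, -4.1600, -2.0000).
‖u_2‖ = 5.2307, so e_2 = (-0.3212, 0.3212, 0.1224, -0.7953, -0.3824).

e_2 = (-0.3212, 0.3212, 0.1224, -0.7953, -0.3824)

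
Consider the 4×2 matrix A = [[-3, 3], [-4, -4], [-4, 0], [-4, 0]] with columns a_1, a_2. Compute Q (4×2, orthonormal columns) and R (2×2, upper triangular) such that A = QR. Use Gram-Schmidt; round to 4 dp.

Q = [[-0.3974, 0.6856], [-0.5298, -0.7141], [-0.5298, 0.1000], [-0.5298, 0.1000]], R = [[7.5498, 0.9272], [0.0000, 4.9133]]

a_1 = (-3, -4, -4, -4); ‖a_1‖ = 7.5498, so q_1 = (-0.3974, -0.5298, -0.5298, -0.5298).
q_1·a_2 = (-0.3974)·3 + (-0.5298)·(-4) + (-0.5298)·0 + (-0.5298)·0 = 0.9272.
u_2 = a_2 − 0.9272·q_1 = (3.3684, -3.5088, 0.4912, 0.4912).
‖u_2‖ = 4.9133, so q_2 = (0.6856, -0.7141, 0.1000, 0.1000).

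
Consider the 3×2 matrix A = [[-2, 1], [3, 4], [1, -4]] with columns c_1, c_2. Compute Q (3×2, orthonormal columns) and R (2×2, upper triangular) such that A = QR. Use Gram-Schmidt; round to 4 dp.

c_1 = (-2, 3, 1); ‖c_1‖ = 3.7417, so q_1 = (-0.5345, 0.8018, 0.2673).
q_1·c_2 = (-0.5345)·1 + 0.8018·4 + 0.2673·(-4) = 1.6036.
u_2 = c_2 − 1.6036·q_1 = (1.8571, 2.7143, -4.4286).
‖u_2‖ = 5.5162, so q_2 = (0.3367, 0.4921, -0.8028).

Q = [[-0.5345, 0.3367], [0.8018, 0.4921], [0.2673, -0.8028]], R = [[3.7417, 1.6036], [0.0000, 5.5162]]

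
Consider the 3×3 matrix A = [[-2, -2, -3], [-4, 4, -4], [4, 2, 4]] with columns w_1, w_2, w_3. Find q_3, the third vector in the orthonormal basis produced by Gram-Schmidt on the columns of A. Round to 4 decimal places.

q_3 = (-0.8242, -0.1374, -0.5494)

w_1 = (-2, -4, 4); ‖w_1‖ = 6.0000, so q_1 = (-0.3333, -0.6667, 0.6667).
q_1·w_2 = (-0.3333)·(-2) + (-0.6667)·4 + 0.6667·2 = -0.6667.
u_2 = w_2 + 0.6667·q_1 = (-2.2222, 3.5556, 2.4444).
‖u_2‖ = 4.8534, so q_2 = (-0.4579, 0.7326, 0.5037).
q_1·w_3 = (-0.3333)·(-3) + (-0.6667)·(-4) + 0.6667·4 = 6.3333; q_2·w_3 = (-0.4579)·(-3) + 0.7326·(-4) + 0.5037·4 = 0.4579.
u_3 = w_3 − 6.3333·q_1 − 0.4579·q_2 = (-0.6792, -0.1132, -0.4528).
‖u_3‖ = 0.8242, so q_3 = (-0.8242, -0.1374, -0.5494).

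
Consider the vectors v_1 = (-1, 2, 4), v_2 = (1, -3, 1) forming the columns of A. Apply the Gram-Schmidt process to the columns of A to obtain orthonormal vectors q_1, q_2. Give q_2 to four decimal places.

v_1 = (-1, 2, 4); ‖v_1‖ = 4.5826, so q_1 = (-0.2182, 0.4364, 0.8729).
q_1·v_2 = (-0.2182)·1 + 0.4364·(-3) + 0.8729·1 = -0.6547.
u_2 = v_2 + 0.6547·q_1 = (0.8571, -2.7143, 1.5714).
‖u_2‖ = 3.2514, so q_2 = (0.2636, -0.8348, 0.4833).

q_2 = (0.2636, -0.8348, 0.4833)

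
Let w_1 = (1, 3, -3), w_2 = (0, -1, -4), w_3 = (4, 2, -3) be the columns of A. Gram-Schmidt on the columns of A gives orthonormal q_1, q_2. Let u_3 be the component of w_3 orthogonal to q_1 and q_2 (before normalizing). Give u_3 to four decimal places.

u_3 = (3.0372, -0.8099, 0.2025)

q_1 = w_1/‖w_1‖ = (1, 3, -3)/4.3589 = (0.2294, 0.6882, -0.6882).
r_{12} = q_1·w_2 = 2.0647.
u_2 = w_2 − 2.0647·q_1 = (-0.4737, -2.4211, -2.5789).
‖u_2‖ = 3.5689, so q_2 = (-0.1327, -0.6784, -0.7226).
r_{13} = q_1·w_3 = 4.3589; r_{23} = q_2·w_3 = 0.2802.
u_3 = w_3 − 4.3589·q_1 − 0.2802·q_2 = (3.0372, -0.8099, 0.2025).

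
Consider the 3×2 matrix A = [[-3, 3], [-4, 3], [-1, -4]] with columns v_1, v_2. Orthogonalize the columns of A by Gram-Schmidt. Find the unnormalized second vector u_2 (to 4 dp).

e_1 = v_1/‖v_1‖ = (-3, -4, -1)/5.0990 = (-0.5883, -0.7845, -0.1961).
r_{12} = e_1·v_2 = -3.3340.
u_2 = v_2 + 3.3340·e_1 = (1.0385, 0.3846, -4.6538).

u_2 = (1.0385, 0.3846, -4.6538)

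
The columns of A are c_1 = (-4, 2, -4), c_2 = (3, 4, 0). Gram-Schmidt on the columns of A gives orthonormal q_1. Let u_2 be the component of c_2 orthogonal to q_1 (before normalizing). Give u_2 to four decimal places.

u_2 = (2.5556, 4.2222, -0.4444)

q_1 = c_1/‖c_1‖ = (-4, 2, -4)/6.0000 = (-0.6667, 0.3333, -0.6667).
r_{12} = q_1·c_2 = -0.6667.
u_2 = c_2 + 0.6667·q_1 = (2.5556, 4.2222, -0.4444).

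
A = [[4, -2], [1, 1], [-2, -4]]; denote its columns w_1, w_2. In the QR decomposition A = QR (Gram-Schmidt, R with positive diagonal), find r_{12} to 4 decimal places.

w_1 = (4, 1, -2); ‖w_1‖ = 4.5826, so q_1 = (0.8729, 0.2182, -0.4364).
r_{12} = q_1·w_2 = 0.2182.

r_{12} = 0.2182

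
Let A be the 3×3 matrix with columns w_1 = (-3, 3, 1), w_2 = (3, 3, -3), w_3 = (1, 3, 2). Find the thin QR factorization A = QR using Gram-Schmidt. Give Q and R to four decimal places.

q_1 = w_1/‖w_1‖ = (-3, 3, 1)/4.3589 = (-0.6882, 0.6882, 0.2294).
r_{12} = q_1·w_2 = -0.6882.
u_2 = w_2 + 0.6882·q_1 = (2.5263, 3.4737, -2.8421).
‖u_2‖ = 5.1504, so q_2 = (0.4905, 0.6745, -0.5518).
r_{13} = q_1·w_3 = 1.8353; r_{23} = q_2·w_3 = 1.4102.
u_3 = w_3 − 1.8353·q_1 − 1.4102·q_2 = (1.5714, 0.7857, 2.3571).
‖u_3‖ = 2.9399, so q_3 = (0.5345, 0.2673, 0.8018).

Q = [[-0.6882, 0.4905, 0.5345], [0.6882, 0.6745, 0.2673], [0.2294, -0.5518, 0.8018]], R = [[4.3589, -0.6882, 1.8353], [0.0000, 5.1504, 1.4102], [0.0000, 0.0000, 2.9399]]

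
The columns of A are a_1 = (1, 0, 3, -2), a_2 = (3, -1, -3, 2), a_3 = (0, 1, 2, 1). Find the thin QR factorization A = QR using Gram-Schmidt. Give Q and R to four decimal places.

q_1 = a_1/‖a_1‖ = (1, 0, 3, -2)/3.7417 = (0.2673, 0.0000, 0.8018, -0.5345).
r_{12} = q_1·a_2 = -2.6726.
u_2 = a_2 + 2.6726·q_1 = (3.7143, -1.0000, -0.8571, 0.5714).
‖u_2‖ = 3.9821, so q_2 = (0.9327, -0.2511, -0.2152, 0.1435).
r_{13} = q_1·a_3 = 1.0690; r_{23} = q_2·a_3 = -0.5381.
u_3 = a_3 − 1.0690·q_1 + 0.5381·q_2 = (0.2162, 0.8649, 1.0270, 1.6486).
‖u_3‖ = 2.1372, so q_3 = (0.1012, 0.4047, 0.4806, 0.7714).

Q = [[0.2673, 0.9327, 0.1012], [0.0000, -0.2511, 0.4047], [0.8018, -0.2152, 0.4806], [-0.5345, 0.1435, 0.7714]], R = [[3.7417, -2.6726, 1.0690], [0.0000, 3.9821, -0.5381], [0.0000, 0.0000, 2.1372]]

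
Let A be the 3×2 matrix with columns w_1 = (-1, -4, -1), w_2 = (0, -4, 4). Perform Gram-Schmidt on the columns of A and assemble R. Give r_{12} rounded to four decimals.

w_1 = (-1, -4, -1); ‖w_1‖ = 4.2426, so q_1 = (-0.2357, -0.9428, -0.2357).
r_{12} = q_1·w_2 = 2.8284.

r_{12} = 2.8284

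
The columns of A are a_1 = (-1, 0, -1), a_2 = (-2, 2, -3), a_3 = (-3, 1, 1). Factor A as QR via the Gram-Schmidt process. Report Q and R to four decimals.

a_1 = (-1, 0, -1); ‖a_1‖ = 1.4142, so q_1 = (-0.7071, 0.0000, -0.7071).
q_1·a_2 = (-0.7071)·(-2) + 0.0000·2 + (-0.7071)·(-3) = 3.5355.
u_2 = a_2 − 3.5355·q_1 = (0.5000, 2.0000, -0.5000).
‖u_2‖ = 2.1213, so q_2 = (0.2357, 0.9428, -0.2357).
q_1·a_3 = (-0.7071)·(-3) + 0.0000·1 + (-0.7071)·1 = 1.4142; q_2·a_3 = 0.2357·(-3) + 0.9428·1 + (-0.2357)·1 = 0.0000.
u_3 = a_3 − 1.4142·q_1 − 0.0000·q_2 = (-2.0000, 1.0000, 2.0000).
‖u_3‖ = 3.0000, so q_3 = (-0.6667, 0.3333, 0.6667).

Q = [[-0.7071, 0.2357, -0.6667], [0.0000, 0.9428, 0.3333], [-0.7071, -0.2357, 0.6667]], R = [[1.4142, 3.5355, 1.4142], [0.0000, 2.1213, 0.0000], [0.0000, 0.0000, 3.0000]]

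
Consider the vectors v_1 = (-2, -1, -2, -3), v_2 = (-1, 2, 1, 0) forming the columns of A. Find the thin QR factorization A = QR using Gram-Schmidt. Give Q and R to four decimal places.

v_1 = (-2, -1, -2, -3); ‖v_1‖ = 4.2426, so e_1 = (-0.4714, -0.2357, -0.4714, -0.7071).
e_1·v_2 = (-0.4714)·(-1) + (-0.2357)·2 + (-0.4714)·1 + (-0.7071)·0 = -0.4714.
u_2 = v_2 + 0.4714·e_1 = (-1.2222, 1.8889, 0.7778, -0.3333).
‖u_2‖ = 2.4037, so e_2 = (-0.5085, 0.7858, 0.3236, -0.1387).

Q = [[-0.4714, -0.5085], [-0.2357, 0.7858], [-0.4714, 0.3236], [-0.7071, -0.1387]], R = [[4.2426, -0.4714], [0.0000, 2.4037]]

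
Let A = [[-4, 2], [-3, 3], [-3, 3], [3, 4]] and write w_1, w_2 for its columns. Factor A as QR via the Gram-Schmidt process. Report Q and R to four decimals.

Q = [[-0.6100, 0.1206], [-0.4575, 0.3499], [-0.4575, 0.3499], [0.4575, 0.8606]], R = [[6.5574, -2.1350], [0.0000, 5.7829]]

e_1 = w_1/‖w_1‖ = (-4, -3, -3, 3)/6.5574 = (-0.6100, -0.4575, -0.4575, 0.4575).
r_{12} = e_1·w_2 = -2.1350.
u_2 = w_2 + 2.1350·e_1 = (0.6977, 2.0233, 2.0233, 4.9767).
‖u_2‖ = 5.7829, so e_2 = (0.1206, 0.3499, 0.3499, 0.8606).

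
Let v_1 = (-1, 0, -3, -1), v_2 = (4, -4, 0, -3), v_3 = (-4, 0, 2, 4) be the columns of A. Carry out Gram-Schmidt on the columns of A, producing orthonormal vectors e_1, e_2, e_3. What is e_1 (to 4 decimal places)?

e_1 = (-0.3015, 0.0000, -0.9045, -0.3015)

v_1 = (-1, 0, -3, -1); ‖v_1‖ = 3.3166, so e_1 = (-0.3015, 0.0000, -0.9045, -0.3015).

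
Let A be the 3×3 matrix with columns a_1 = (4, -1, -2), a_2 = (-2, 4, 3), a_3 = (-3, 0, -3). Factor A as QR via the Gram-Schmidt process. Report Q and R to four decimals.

a_1 = (4, -1, -2); ‖a_1‖ = 4.5826, so e_1 = (0.8729, -0.2182, -0.4364).
e_1·a_2 = 0.8729·(-2) + (-0.2182)·4 + (-0.4364)·3 = -3.9279.
u_2 = a_2 + 3.9279·e_1 = (1.4286, 3.1429, 1.2857).
‖u_2‖ = 3.6839, so e_2 = (0.3878, 0.8531, 0.3490).
e_1·a_3 = 0.8729·(-3) + (-0.2182)·0 + (-0.4364)·(-3) = -1.3093; e_2·a_3 = 0.3878·(-3) + 0.8531·0 + 0.3490·(-3) = -2.2104.
u_3 = a_3 + 1.3093·e_1 + 2.2104·e_2 = (-1.0000, 1.6000, -2.8000).
‖u_3‖ = 3.3764, so e_3 = (-0.2962, 0.4739, -0.8293).

Q = [[0.8729, 0.3878, -0.2962], [-0.2182, 0.8531, 0.4739], [-0.4364, 0.3490, -0.8293]], R = [[4.5826, -3.9279, -1.3093], [0.0000, 3.6839, -2.2104], [0.0000, 0.0000, 3.3764]]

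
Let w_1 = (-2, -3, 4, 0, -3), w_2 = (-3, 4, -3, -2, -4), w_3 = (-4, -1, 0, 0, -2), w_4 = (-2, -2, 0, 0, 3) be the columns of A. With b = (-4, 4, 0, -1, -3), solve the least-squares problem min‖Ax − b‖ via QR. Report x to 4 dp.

x = (0.4624, 1.0491, -0.3926, 0.3998)

e_1 = w_1/‖w_1‖ = (-2, -3, 4, 0, -3)/6.1644 = (-0.3244, -0.4867, 0.6489, 0.0000, -0.4867).
r_{12} = e_1·w_2 = -0.9733.
u_2 = w_2 + 0.9733·e_1 = (-3.3158, 3.5263, -2.3684, -2.0000, -4.4737).
‖u_2‖ = 7.2837, so e_2 = (-0.4552, 0.4841, -0.3252, -0.2746, -0.6142).
r_{13} = e_1·w_3 = 2.7578; r_{23} = e_2·w_3 = 2.5652.
u_3 = w_3 − 2.7578·e_1 − 2.5652·e_2 = (-1.9375, -0.8998, -0.9554, 0.7044, 0.9177).
‖u_3‖ = 2.6105, so e_3 = (-0.7422, -0.3447, -0.3660, 0.2698, 0.3515).
r_{14} = e_1·w_4 = 0.1622; r_{24} = e_2·w_4 = -1.9004; r_{34} = e_3·w_4 = 3.2284.
u_4 = w_4 − 0.1622·e_1 + 1.9004·e_2 − 3.2284·e_3 = (-0.4164, 0.1118, 0.4583, -1.3929, 0.7768).
‖u_4‖ = 1.7145, so e_4 = (-0.2428, 0.0652, 0.2673, -0.8124, 0.4531).
Qᵀb = (0.8111, 5.8747, 0.2656, 0.6854).
Back-substitute: x_4 = 0.6854/1.7145 = 0.3998.
x_3 = (0.2656 − 3.2284·0.3998)/2.6105 = -0.3926.
x_2 = (5.8747 − 2.5652·(-0.3926) + 1.9004·0.3998)/7.2837 = 1.0491.
x_1 = (0.8111 + 0.9733·1.0491 − 2.7578·(-0.3926) − 0.1622·0.3998)/6.1644 = 0.4624.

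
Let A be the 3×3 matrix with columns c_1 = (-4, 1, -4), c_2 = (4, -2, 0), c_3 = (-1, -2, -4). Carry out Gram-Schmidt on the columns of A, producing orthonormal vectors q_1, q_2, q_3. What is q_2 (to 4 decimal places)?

q_2 = (0.5698, -0.4558, -0.6838)

c_1 = (-4, 1, -4); ‖c_1‖ = 5.7446, so q_1 = (-0.6963, 0.1741, -0.6963).
q_1·c_2 = (-0.6963)·4 + 0.1741·(-2) + (-0.6963)·0 = -3.1334.
u_2 = c_2 + 3.1334·q_1 = (1.8182, -1.4545, -2.1818).
‖u_2‖ = 3.1909, so q_2 = (0.5698, -0.4558, -0.6838).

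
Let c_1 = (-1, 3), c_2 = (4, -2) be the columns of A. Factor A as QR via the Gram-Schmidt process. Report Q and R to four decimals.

Q = [[-0.3162, 0.9487], [0.9487, 0.3162]], R = [[3.1623, -3.1623], [0.0000, 3.1623]]

c_1 = (-1, 3); ‖c_1‖ = 3.1623, so q_1 = (-0.3162, 0.9487).
q_1·c_2 = (-0.3162)·4 + 0.9487·(-2) = -3.1623.
u_2 = c_2 + 3.1623·q_1 = (3.0000, 1.0000).
‖u_2‖ = 3.1623, so q_2 = (0.9487, 0.3162).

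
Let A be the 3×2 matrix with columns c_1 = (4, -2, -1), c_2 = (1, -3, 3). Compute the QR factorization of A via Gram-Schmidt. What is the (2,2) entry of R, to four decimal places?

r_{22} = 4.0825

c_1 = (4, -2, -1); ‖c_1‖ = 4.5826, so q_1 = (0.8729, -0.4364, -0.2182).
q_1·c_2 = 0.8729·1 + (-0.4364)·(-3) + (-0.2182)·3 = 1.5275.
u_2 = c_2 − 1.5275·q_1 = (-0.3333, -2.3333, 3.3333).
r_{22} = ‖u_2‖ = 4.0825.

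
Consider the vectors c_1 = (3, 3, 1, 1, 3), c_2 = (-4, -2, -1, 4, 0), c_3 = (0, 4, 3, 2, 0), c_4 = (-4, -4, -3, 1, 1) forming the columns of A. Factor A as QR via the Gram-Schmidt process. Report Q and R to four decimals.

Q = [[0.5571, -0.4528, -0.3011, -0.6269], [0.5571, -0.0829, 0.5510, 0.2622], [0.1857, -0.0893, 0.5933, -0.0164], [0.1857, 0.8354, 0.1227, -0.4999], [0.5571, 0.2870, -0.4885, 0.5368]], R = [[5.3852, -2.7854, 3.1568, -4.2710], [0.0000, 5.4075, 1.0713, 3.5327], [0.0000, 0.0000, 4.2293, -3.1452], [0.0000, 0.0000, 0.0000, 1.5447]]

c_1 = (3, 3, 1, 1, 3); ‖c_1‖ = 5.3852, so q_1 = (0.5571, 0.5571, 0.1857, 0.1857, 0.5571).
q_1·c_2 = 0.5571·(-4) + 0.5571·(-2) + 0.1857·(-1) + 0.1857·4 + 0.5571·0 = -2.7854.
u_2 = c_2 + 2.7854·q_1 = (-2.4483, -0.4483, -0.4828, 4.5172, 1.5517).
‖u_2‖ = 5.4075, so q_2 = (-0.4528, -0.0829, -0.0893, 0.8354, 0.2870).
q_1·c_3 = 0.5571·0 + 0.5571·4 + 0.1857·3 + 0.1857·2 + 0.5571·0 = 3.1568; q_2·c_3 = (-0.4528)·0 + (-0.0829)·4 + (-0.0893)·3 + 0.8354·2 + 0.2870·0 = 1.0713.
u_3 = c_3 − 3.1568·q_1 − 1.0713·q_2 = (-1.2736, 2.3302, 2.5094, 0.5189, -2.0660).
‖u_3‖ = 4.2293, so q_3 = (-0.3011, 0.5510, 0.5933, 0.1227, -0.4885).
q_1·c_4 = 0.5571·(-4) + 0.5571·(-4) + 0.1857·(-3) + 0.1857·1 + 0.5571·1 = -4.2710; q_2·c_4 = (-0.4528)·(-4) + (-0.0829)·(-4) + (-0.0893)·(-3) + 0.8354·1 + 0.2870·1 = 3.5327; q_3·c_4 = (-0.3011)·(-4) + 0.5510·(-4) + 0.5933·(-3) + 0.1227·1 + (-0.4885)·1 = -3.1452.
u_4 = c_4 + 4.2710·q_1 − 3.5327·q_2 + 3.1452·q_3 = (-0.9684, 0.4051, -0.0253, -0.7722, 0.8291).
‖u_4‖ = 1.5447, so q_4 = (-0.6269, 0.2622, -0.0164, -0.4999, 0.5368).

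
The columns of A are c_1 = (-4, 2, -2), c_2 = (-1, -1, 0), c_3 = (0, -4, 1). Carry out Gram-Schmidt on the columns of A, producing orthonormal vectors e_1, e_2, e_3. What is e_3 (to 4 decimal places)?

c_1 = (-4, 2, -2); ‖c_1‖ = 4.8990, so e_1 = (-0.8165, 0.4082, -0.4082).
e_1·c_2 = (-0.8165)·(-1) + 0.4082·(-1) + (-0.4082)·0 = 0.4082.
u_2 = c_2 − 0.4082·e_1 = (-0.6667, -1.1667, 0.1667).
‖u_2‖ = 1.3540, so e_2 = (-0.4924, -0.8616, 0.1231).
e_1·c_3 = (-0.8165)·0 + 0.4082·(-4) + (-0.4082)·1 = -2.0412; e_2·c_3 = (-0.4924)·0 + (-0.8616)·(-4) + 0.1231·1 = 3.5697.
u_3 = c_3 + 2.0412·e_1 − 3.5697·e_2 = (0.0909, -0.0909, -0.2727).
‖u_3‖ = 0.3015, so e_3 = (0.3015, -0.3015, -0.9045).

e_3 = (0.3015, -0.3015, -0.9045)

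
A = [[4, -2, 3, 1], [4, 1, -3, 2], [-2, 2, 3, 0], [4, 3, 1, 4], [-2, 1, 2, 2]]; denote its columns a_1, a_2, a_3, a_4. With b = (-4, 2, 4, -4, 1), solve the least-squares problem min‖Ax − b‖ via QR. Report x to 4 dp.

a_1 = (4, 4, -2, 4, -2); ‖a_1‖ = 7.4833, so q_1 = (0.5345, 0.5345, -0.2673, 0.5345, -0.2673).
q_1·a_2 = 0.5345·(-2) + 0.5345·1 + (-0.2673)·2 + 0.5345·3 + (-0.2673)·1 = 0.2673.
u_2 = a_2 − 0.2673·q_1 = (-2.1429, 0.8571, 2.0714, 2.8571, 1.0714).
‖u_2‖ = 4.3507, so q_2 = (-0.4925, 0.1970, 0.4761, 0.6567, 0.2463).
q_1·a_3 = 0.5345·3 + 0.5345·(-3) + (-0.2673)·3 + 0.5345·1 + (-0.2673)·2 = -0.8018; q_2·a_3 = (-0.4925)·3 + 0.1970·(-3) + 0.4761·3 + 0.6567·1 + 0.2463·2 = 0.5089.
u_3 = a_3 + 0.8018·q_1 − 0.5089·q_2 = (3.6792, -2.6717, 2.5434, 1.0943, 1.6604).
‖u_3‖ = 5.5766, so q_3 = (0.6598, -0.4791, 0.4561, 0.1962, 0.2977).
q_1·a_4 = 0.5345·1 + 0.5345·2 + (-0.2673)·0 + 0.5345·4 + (-0.2673)·2 = 3.2071; q_2·a_4 = (-0.4925)·1 + 0.1970·2 + 0.4761·0 + 0.6567·4 + 0.2463·2 = 3.0209; q_3·a_4 = 0.6598·1 + (-0.4791)·2 + 0.4561·0 + 0.1962·4 + 0.2977·2 = 1.0820.
u_4 = a_4 − 3.2071·q_1 − 3.0209·q_2 − 1.0820·q_3 = (0.0597, 0.2090, -1.0746, 0.0896, 1.7910).
‖u_4‖ = 2.1019, so q_4 = (0.0284, 0.0994, -0.5113, 0.0426, 0.8521).
Qᵀb = (-4.5434, 1.8880, -2.2601, -1.2782).
Back-substitute: x_4 = -1.2782/2.1019 = -0.6081.
x_3 = (-2.2601 − 1.0820·(-0.6081))/5.5766 = -0.2873.
x_2 = (1.8880 − 0.5089·(-0.2873) − 3.0209·(-0.6081))/4.3507 = 0.8898.
x_1 = (-4.5434 − 0.2673·0.8898 + 0.8018·(-0.2873) − 3.2071·(-0.6081))/7.4833 = -0.4091.

x = (-0.4091, 0.8898, -0.2873, -0.6081)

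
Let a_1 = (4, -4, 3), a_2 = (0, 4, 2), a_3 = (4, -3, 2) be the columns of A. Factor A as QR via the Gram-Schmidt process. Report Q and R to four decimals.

q_1 = a_1/‖a_1‖ = (4, -4, 3)/6.4031 = (0.6247, -0.6247, 0.4685).
r_{12} = q_1·a_2 = -1.5617.
u_2 = a_2 + 1.5617·q_1 = (0.9756, 3.0244, 2.7317).
‖u_2‖ = 4.1906, so q_2 = (0.2328, 0.7217, 0.6519).
r_{13} = q_1·a_3 = 5.3099; r_{23} = q_2·a_3 = 0.0698.
u_3 = a_3 − 5.3099·q_1 − 0.0698·q_2 = (0.6667, 0.2667, -0.5333).
‖u_3‖ = 0.8944, so q_3 = (0.7454, 0.2981, -0.5963).

Q = [[0.6247, 0.2328, 0.7454], [-0.6247, 0.7217, 0.2981], [0.4685, 0.6519, -0.5963]], R = [[6.4031, -1.5617, 5.3099], [0.0000, 4.1906, 0.0698], [0.0000, 0.0000, 0.8944]]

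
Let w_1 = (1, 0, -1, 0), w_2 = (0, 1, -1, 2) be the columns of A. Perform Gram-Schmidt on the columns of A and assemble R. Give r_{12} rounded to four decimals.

r_{12} = 0.7071

q_1 = w_1/‖w_1‖ = (1, 0, -1, 0)/1.4142 = (0.7071, 0.0000, -0.7071, 0.0000).
r_{12} = q_1·w_2 = 0.7071.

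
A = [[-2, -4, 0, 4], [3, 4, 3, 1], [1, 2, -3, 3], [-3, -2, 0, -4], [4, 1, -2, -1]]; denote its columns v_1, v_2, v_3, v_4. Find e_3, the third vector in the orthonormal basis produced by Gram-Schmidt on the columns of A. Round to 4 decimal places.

v_1 = (-2, 3, 1, -3, 4); ‖v_1‖ = 6.2450, so e_1 = (-0.3203, 0.4804, 0.1601, -0.4804, 0.6405).
e_1·v_2 = (-0.3203)·(-4) + 0.4804·4 + 0.1601·2 + (-0.4804)·(-2) + 0.6405·1 = 5.1241.
u_2 = v_2 − 5.1241·e_1 = (-2.3590, 1.5385, 1.1795, 0.4615, -2.2821).
‖u_2‖ = 3.8397, so e_2 = (-0.6144, 0.4007, 0.3072, 0.1202, -0.5943).
e_1·v_3 = (-0.3203)·0 + 0.4804·3 + 0.1601·(-3) + (-0.4804)·0 + 0.6405·(-2) = -0.3203; e_2·v_3 = (-0.6144)·0 + 0.4007·3 + 0.3072·(-3) + 0.1202·0 + (-0.5943)·(-2) = 1.4691.
u_3 = v_3 + 0.3203·e_1 − 1.4691·e_2 = (0.8000, 2.5652, -3.4000, -0.3304, -0.9217).
‖u_3‖ = 4.4429, so e_3 = (0.1801, 0.5774, -0.7653, -0.0744, -0.2075).

e_3 = (0.1801, 0.5774, -0.7653, -0.0744, -0.2075)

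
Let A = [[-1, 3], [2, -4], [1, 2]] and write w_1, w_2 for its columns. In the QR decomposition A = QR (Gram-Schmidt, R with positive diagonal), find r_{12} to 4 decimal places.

w_1 = (-1, 2, 1); ‖w_1‖ = 2.4495, so q_1 = (-0.4082, 0.8165, 0.4082).
r_{12} = q_1·w_2 = -3.6742.

r_{12} = -3.6742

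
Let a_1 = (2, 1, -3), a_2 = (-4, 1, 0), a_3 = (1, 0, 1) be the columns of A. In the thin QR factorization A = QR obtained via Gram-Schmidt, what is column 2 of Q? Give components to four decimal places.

e_1 = a_1/‖a_1‖ = (2, 1, -3)/3.7417 = (0.5345, 0.2673, -0.8018).
r_{12} = e_1·a_2 = -1.8708.
u_2 = a_2 + 1.8708·e_1 = (-3.0000, 1.5000, -1.5000).
‖u_2‖ = 3.6742, so e_2 = (-0.8165, 0.4082, -0.4082).

e_2 = (-0.8165, 0.4082, -0.4082)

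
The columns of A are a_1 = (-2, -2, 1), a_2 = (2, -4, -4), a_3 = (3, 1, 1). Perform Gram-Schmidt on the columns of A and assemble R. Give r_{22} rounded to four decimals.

e_1 = a_1/‖a_1‖ = (-2, -2, 1)/3.0000 = (-0.6667, -0.6667, 0.3333).
r_{12} = e_1·a_2 = 0.0000.
u_2 = a_2 + 0.0000·e_1 = (2.0000, -4.0000, -4.0000).
r_{22} = ‖u_2‖ = 6.0000.

r_{22} = 6.0000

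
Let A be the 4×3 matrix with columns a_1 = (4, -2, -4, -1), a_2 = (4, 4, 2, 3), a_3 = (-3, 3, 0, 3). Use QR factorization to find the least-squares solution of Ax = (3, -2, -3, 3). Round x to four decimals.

x = (0.9601, 0.1228, 0.4836)

a_1 = (4, -2, -4, -1); ‖a_1‖ = 6.0828, so e_1 = (0.6576, -0.3288, -0.6576, -0.1644).
e_1·a_2 = 0.6576·4 + (-0.3288)·4 + (-0.6576)·2 + (-0.1644)·3 = -0.4932.
u_2 = a_2 + 0.4932·e_1 = (4.3243, 3.8378, 1.6757, 2.9189).
‖u_2‖ = 6.6900, so e_2 = (0.6464, 0.5737, 0.2505, 0.4363).
e_1·a_3 = 0.6576·(-3) + (-0.3288)·3 + (-0.6576)·0 + (-0.1644)·3 = -3.4524; e_2·a_3 = 0.6464·(-3) + 0.5737·3 + 0.2505·0 + 0.4363·3 = 1.0908.
u_3 = a_3 + 3.4524·e_1 − 1.0908·e_2 = (-1.4348, 1.2391, -2.5435, 1.9565).
‖u_3‖ = 3.7271, so e_3 = (-0.3850, 0.3325, -0.6824, 0.5249).
Qᵀb = (4.1100, 1.3493, 1.8023).
Back-substitute: x_3 = 1.8023/3.7271 = 0.4836.
x_2 = (1.3493 − 1.0908·0.4836)/6.6900 = 0.1228.
x_1 = (4.1100 + 0.4932·0.1228 + 3.4524·0.4836)/6.0828 = 0.9601.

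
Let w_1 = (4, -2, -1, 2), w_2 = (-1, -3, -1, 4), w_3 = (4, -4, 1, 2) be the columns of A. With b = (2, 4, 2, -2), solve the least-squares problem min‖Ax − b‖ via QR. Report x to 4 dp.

x = (0.2546, -0.9541, -0.0693)

w_1 = (4, -2, -1, 2); ‖w_1‖ = 5.0000, so q_1 = (0.8000, -0.4000, -0.2000, 0.4000).
q_1·w_2 = 0.8000·(-1) + (-0.4000)·(-3) + (-0.2000)·(-1) + 0.4000·4 = 2.2000.
u_2 = w_2 − 2.2000·q_1 = (-2.7600, -2.1200, -0.5600, 3.1200).
‖u_2‖ = 4.7074, so q_2 = (-0.5863, -0.4504, -0.1190, 0.6628).
q_1·w_3 = 0.8000·4 + (-0.4000)·(-4) + (-0.2000)·1 + 0.4000·2 = 5.4000; q_2·w_3 = (-0.5863)·4 + (-0.4504)·(-4) + (-0.1190)·1 + 0.6628·2 = 0.6628.
u_3 = w_3 − 5.4000·q_1 − 0.6628·q_2 = (0.0686, -1.5415, 2.1588, -0.5993).
‖u_3‖ = 2.7204, so q_3 = (0.0252, -0.5666, 0.7936, -0.2203).
Qᵀb = (-1.2000, -4.5375, -0.1884).
Back-substitute: x_3 = -0.1884/2.7204 = -0.0693.
x_2 = (-4.5375 − 0.6628·(-0.0693))/4.7074 = -0.9541.
x_1 = (-1.2000 − 2.2000·(-0.9541) − 5.4000·(-0.0693))/5.0000 = 0.2546.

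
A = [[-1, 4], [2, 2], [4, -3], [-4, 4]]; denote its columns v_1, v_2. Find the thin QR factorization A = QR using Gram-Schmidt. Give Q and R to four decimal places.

Q = [[-0.1644, 0.6646], [0.3288, 0.7200], [0.6576, 0.0055], [-0.6576, 0.1994]], R = [[6.0828, -4.6032], [0.0000, 4.8796]]

v_1 = (-1, 2, 4, -4); ‖v_1‖ = 6.0828, so e_1 = (-0.1644, 0.3288, 0.6576, -0.6576).
e_1·v_2 = (-0.1644)·4 + 0.3288·2 + 0.6576·(-3) + (-0.6576)·4 = -4.6032.
u_2 = v_2 + 4.6032·e_1 = (3.2432, 3.5135, 0.0270, 0.9730).
‖u_2‖ = 4.8796, so e_2 = (0.6646, 0.7200, 0.0055, 0.1994).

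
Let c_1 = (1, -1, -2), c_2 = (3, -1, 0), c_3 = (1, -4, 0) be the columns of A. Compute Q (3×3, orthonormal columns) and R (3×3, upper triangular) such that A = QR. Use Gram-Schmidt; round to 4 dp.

Q = [[0.4082, 0.8616, -0.3015], [-0.4082, -0.1231, -0.9045], [-0.8165, 0.4924, 0.3015]], R = [[2.4495, 1.6330, 2.0412], [0.0000, 2.7080, 1.3540], [0.0000, 0.0000, 3.3166]]

c_1 = (1, -1, -2); ‖c_1‖ = 2.4495, so e_1 = (0.4082, -0.4082, -0.8165).
e_1·c_2 = 0.4082·3 + (-0.4082)·(-1) + (-0.8165)·0 = 1.6330.
u_2 = c_2 − 1.6330·e_1 = (2.3333, -0.3333, 1.3333).
‖u_2‖ = 2.7080, so e_2 = (0.8616, -0.1231, 0.4924).
e_1·c_3 = 0.4082·1 + (-0.4082)·(-4) + (-0.8165)·0 = 2.0412; e_2·c_3 = 0.8616·1 + (-0.1231)·(-4) + 0.4924·0 = 1.3540.
u_3 = c_3 − 2.0412·e_1 − 1.3540·e_2 = (-1.0000, -3.0000, 1.0000).
‖u_3‖ = 3.3166, so e_3 = (-0.3015, -0.9045, 0.3015).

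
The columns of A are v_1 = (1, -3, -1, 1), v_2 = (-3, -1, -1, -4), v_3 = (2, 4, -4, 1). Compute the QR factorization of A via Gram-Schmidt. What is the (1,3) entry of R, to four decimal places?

r_{13} = -1.4434

v_1 = (1, -3, -1, 1); ‖v_1‖ = 3.4641, so e_1 = (0.2887, -0.8660, -0.2887, 0.2887).
r_{13} = e_1·v_3 = -1.4434.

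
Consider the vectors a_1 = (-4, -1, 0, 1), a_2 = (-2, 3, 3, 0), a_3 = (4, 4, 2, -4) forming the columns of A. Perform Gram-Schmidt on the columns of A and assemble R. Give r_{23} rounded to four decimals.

a_1 = (-4, -1, 0, 1); ‖a_1‖ = 4.2426, so e_1 = (-0.9428, -0.2357, 0.0000, 0.2357).
e_1·a_2 = (-0.9428)·(-2) + (-0.2357)·3 + 0.0000·3 + 0.2357·0 = 1.1785.
u_2 = a_2 − 1.1785·e_1 = (-0.8889, 3.2778, 3.0000, -0.2778).
‖u_2‖ = 4.5399, so e_2 = (-0.1958, 0.7220, 0.6608, -0.0612).
r_{23} = e_2·a_3 = 3.6711.

r_{23} = 3.6711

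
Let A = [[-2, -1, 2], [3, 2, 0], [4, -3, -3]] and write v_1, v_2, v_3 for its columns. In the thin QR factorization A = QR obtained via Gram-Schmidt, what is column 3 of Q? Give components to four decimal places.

q_1 = v_1/‖v_1‖ = (-2, 3, 4)/5.3852 = (-0.3714, 0.5571, 0.7428).
r_{12} = q_1·v_2 = -0.7428.
u_2 = v_2 + 0.7428·q_1 = (-1.2759, 2.4138, -2.4483).
‖u_2‖ = 3.6672, so q_2 = (-0.3479, 0.6582, -0.6676).
r_{13} = q_1·v_3 = -2.9711; r_{23} = q_2·v_3 = 1.3070.
u_3 = v_3 + 2.9711·q_1 − 1.3070·q_2 = (1.3513, 0.7949, 0.0795).
‖u_3‖ = 1.5697, so q_3 = (0.8608, 0.5064, 0.0506).

q_3 = (0.8608, 0.5064, 0.0506)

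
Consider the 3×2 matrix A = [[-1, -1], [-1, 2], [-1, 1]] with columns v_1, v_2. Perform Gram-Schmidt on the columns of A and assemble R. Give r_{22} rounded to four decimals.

v_1 = (-1, -1, -1); ‖v_1‖ = 1.7321, so e_1 = (-0.5774, -0.5774, -0.5774).
e_1·v_2 = (-0.5774)·(-1) + (-0.5774)·2 + (-0.5774)·1 = -1.1547.
u_2 = v_2 + 1.1547·e_1 = (-1.6667, 1.3333, 0.3333).
r_{22} = ‖u_2‖ = 2.1602.

r_{22} = 2.1602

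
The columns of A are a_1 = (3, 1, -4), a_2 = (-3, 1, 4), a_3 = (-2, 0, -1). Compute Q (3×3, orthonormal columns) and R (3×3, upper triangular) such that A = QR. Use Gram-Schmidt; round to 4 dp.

Q = [[0.5883, -0.1177, -0.8000], [0.1961, 0.9806, 0.0000], [-0.7845, 0.1569, -0.6000]], R = [[5.0990, -4.7068, -0.3922], [0.0000, 1.9612, 0.0784], [0.0000, 0.0000, 2.2000]]

a_1 = (3, 1, -4); ‖a_1‖ = 5.0990, so e_1 = (0.5883, 0.1961, -0.7845).
e_1·a_2 = 0.5883·(-3) + 0.1961·1 + (-0.7845)·4 = -4.7068.
u_2 = a_2 + 4.7068·e_1 = (-0.2308, 1.9231, 0.3077).
‖u_2‖ = 1.9612, so e_2 = (-0.1177, 0.9806, 0.1569).
e_1·a_3 = 0.5883·(-2) + 0.1961·0 + (-0.7845)·(-1) = -0.3922; e_2·a_3 = (-0.1177)·(-2) + 0.9806·0 + 0.1569·(-1) = 0.0784.
u_3 = a_3 + 0.3922·e_1 − 0.0784·e_2 = (-1.7600, 0.0000, -1.3200).
‖u_3‖ = 2.2000, so e_3 = (-0.8000, 0.0000, -0.6000).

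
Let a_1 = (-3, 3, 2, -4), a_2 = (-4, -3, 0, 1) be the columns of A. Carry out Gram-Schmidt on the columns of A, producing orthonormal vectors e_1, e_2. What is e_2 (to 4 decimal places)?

e_2 = (-0.8004, -0.5732, 0.0103, 0.1756)

a_1 = (-3, 3, 2, -4); ‖a_1‖ = 6.1644, so e_1 = (-0.4867, 0.4867, 0.3244, -0.6489).
e_1·a_2 = (-0.4867)·(-4) + 0.4867·(-3) + 0.3244·0 + (-0.6489)·1 = -0.1622.
u_2 = a_2 + 0.1622·e_1 = (-4.0789, -2.9211, 0.0526, 0.8947).
‖u_2‖ = 5.0964, so e_2 = (-0.8004, -0.5732, 0.0103, 0.1756).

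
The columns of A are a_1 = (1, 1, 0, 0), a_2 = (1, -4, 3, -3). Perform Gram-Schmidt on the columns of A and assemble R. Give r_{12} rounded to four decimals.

r_{12} = -2.1213

a_1 = (1, 1, 0, 0); ‖a_1‖ = 1.4142, so e_1 = (0.7071, 0.7071, 0.0000, 0.0000).
r_{12} = e_1·a_2 = -2.1213.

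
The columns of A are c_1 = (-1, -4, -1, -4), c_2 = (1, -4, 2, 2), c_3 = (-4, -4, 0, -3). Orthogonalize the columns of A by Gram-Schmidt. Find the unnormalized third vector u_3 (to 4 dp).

u_3 = (-3.1200, -0.0533, 0.8267, 0.6267)

e_1 = c_1/‖c_1‖ = (-1, -4, -1, -4)/5.8310 = (-0.1715, -0.6860, -0.1715, -0.6860).
r_{12} = e_1·c_2 = 0.8575.
u_2 = c_2 − 0.8575·e_1 = (1.1471, -3.4118, 2.1471, 2.5882).
‖u_2‖ = 4.9259, so e_2 = (0.2329, -0.6926, 0.4359, 0.5254).
r_{13} = e_1·c_3 = 5.4880; r_{23} = e_2·c_3 = 0.2627.
u_3 = c_3 − 5.4880·e_1 − 0.2627·e_2 = (-3.1200, -0.0533, 0.8267, 0.6267).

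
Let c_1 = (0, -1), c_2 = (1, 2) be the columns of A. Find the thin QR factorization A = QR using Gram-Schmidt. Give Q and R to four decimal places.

Q = [[0.0000, 1.0000], [-1.0000, 0.0000]], R = [[1.0000, -2.0000], [0.0000, 1.0000]]

c_1 = (0, -1); ‖c_1‖ = 1.0000, so e_1 = (0.0000, -1.0000).
e_1·c_2 = 0.0000·1 + (-1.0000)·2 = -2.0000.
u_2 = c_2 + 2.0000·e_1 = (1.0000, 0.0000).
‖u_2‖ = 1.0000, so e_2 = (1.0000, 0.0000).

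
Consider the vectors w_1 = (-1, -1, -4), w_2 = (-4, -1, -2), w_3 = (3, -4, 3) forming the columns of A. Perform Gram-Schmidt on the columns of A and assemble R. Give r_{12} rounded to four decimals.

r_{12} = 3.0641

w_1 = (-1, -1, -4); ‖w_1‖ = 4.2426, so e_1 = (-0.2357, -0.2357, -0.9428).
r_{12} = e_1·w_2 = 3.0641.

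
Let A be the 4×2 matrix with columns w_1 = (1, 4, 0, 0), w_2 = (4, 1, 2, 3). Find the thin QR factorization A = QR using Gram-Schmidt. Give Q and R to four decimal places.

e_1 = w_1/‖w_1‖ = (1, 4, 0, 0)/4.1231 = (0.2425, 0.9701, 0.0000, 0.0000).
r_{12} = e_1·w_2 = 1.9403.
u_2 = w_2 − 1.9403·e_1 = (3.5294, -0.8824, 2.0000, 3.0000).
‖u_2‖ = 5.1220, so e_2 = (0.6891, -0.1723, 0.3905, 0.5857).

Q = [[0.2425, 0.6891], [0.9701, -0.1723], [0.0000, 0.3905], [0.0000, 0.5857]], R = [[4.1231, 1.9403], [0.0000, 5.1220]]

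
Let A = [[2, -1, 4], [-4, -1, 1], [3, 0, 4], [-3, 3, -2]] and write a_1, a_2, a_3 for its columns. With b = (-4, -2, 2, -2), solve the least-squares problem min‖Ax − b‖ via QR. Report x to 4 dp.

a_1 = (2, -4, 3, -3); ‖a_1‖ = 6.1644, so q_1 = (0.3244, -0.6489, 0.4867, -0.4867).
q_1·a_2 = 0.3244·(-1) + (-0.6489)·(-1) + 0.4867·0 + (-0.4867)·3 = -1.1355.
u_2 = a_2 + 1.1355·q_1 = (-0.6316, -1.7368, 0.5526, 2.4474).
‖u_2‖ = 3.1162, so q_2 = (-0.2027, -0.5574, 0.1773, 0.7854).
q_1·a_3 = 0.3244·4 + (-0.6489)·1 + 0.4867·4 + (-0.4867)·(-2) = 3.5689; q_2·a_3 = (-0.2027)·4 + (-0.5574)·1 + 0.1773·4 + 0.7854·(-2) = -2.2295.
u_3 = a_3 − 3.5689·q_1 + 2.2295·q_2 = (2.3902, 2.0732, 2.6585, 1.4878).
‖u_3‖ = 4.3923, so q_3 = (0.5442, 0.4720, 0.6053, 0.3387).
Qᵀb = (1.9467, 0.7094, -2.5877).
Back-substitute: x_3 = -2.5877/4.3923 = -0.5891.
x_2 = (0.7094 + 2.2295·(-0.5891))/3.1162 = -0.1938.
x_1 = (1.9467 + 1.1355·(-0.1938) − 3.5689·(-0.5891))/6.1644 = 0.6212.

x = (0.6212, -0.1938, -0.5891)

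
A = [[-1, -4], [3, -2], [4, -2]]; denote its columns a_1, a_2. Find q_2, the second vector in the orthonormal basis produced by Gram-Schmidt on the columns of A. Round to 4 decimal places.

a_1 = (-1, 3, 4); ‖a_1‖ = 5.0990, so q_1 = (-0.1961, 0.5883, 0.7845).
q_1·a_2 = (-0.1961)·(-4) + 0.5883·(-2) + 0.7845·(-2) = -1.9612.
u_2 = a_2 + 1.9612·q_1 = (-4.3846, -0.8462, -0.4615).
‖u_2‖ = 4.4893, so q_2 = (-0.9767, -0.1885, -0.1028).

q_2 = (-0.9767, -0.1885, -0.1028)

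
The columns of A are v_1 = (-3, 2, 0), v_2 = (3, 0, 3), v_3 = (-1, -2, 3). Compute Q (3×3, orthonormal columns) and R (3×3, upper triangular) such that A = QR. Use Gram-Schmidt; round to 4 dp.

v_1 = (-3, 2, 0); ‖v_1‖ = 3.6056, so e_1 = (-0.8321, 0.5547, 0.0000).
e_1·v_2 = (-0.8321)·3 + 0.5547·0 + 0.0000·3 = -2.4962.
u_2 = v_2 + 2.4962·e_1 = (0.9231, 1.3846, 3.0000).
‖u_2‖ = 3.4306, so e_2 = (0.2691, 0.4036, 0.8745).
e_1·v_3 = (-0.8321)·(-1) + 0.5547·(-2) + 0.0000·3 = -0.2774; e_2·v_3 = 0.2691·(-1) + 0.4036·(-2) + 0.8745·3 = 1.5471.
u_3 = v_3 + 0.2774·e_1 − 1.5471·e_2 = (-1.6471, -2.4706, 1.6471).
‖u_3‖ = 3.3955, so e_3 = (-0.4851, -0.7276, 0.4851).

Q = [[-0.8321, 0.2691, -0.4851], [0.5547, 0.4036, -0.7276], [0.0000, 0.8745, 0.4851]], R = [[3.6056, -2.4962, -0.2774], [0.0000, 3.4306, 1.5471], [0.0000, 0.0000, 3.3955]]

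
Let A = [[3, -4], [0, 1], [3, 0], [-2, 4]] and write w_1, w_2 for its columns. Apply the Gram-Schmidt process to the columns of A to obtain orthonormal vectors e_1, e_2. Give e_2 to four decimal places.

w_1 = (3, 0, 3, -2); ‖w_1‖ = 4.6904, so e_1 = (0.6396, 0.0000, 0.6396, -0.4264).
e_1·w_2 = 0.6396·(-4) + 0.0000·1 + 0.6396·0 + (-0.4264)·4 = -4.2640.
u_2 = w_2 + 4.2640·e_1 = (-1.2727, 1.0000, 2.7273, 2.1818).
‖u_2‖ = 3.8494, so e_2 = (-0.3306, 0.2598, 0.7085, 0.5668).

e_2 = (-0.3306, 0.2598, 0.7085, 0.5668)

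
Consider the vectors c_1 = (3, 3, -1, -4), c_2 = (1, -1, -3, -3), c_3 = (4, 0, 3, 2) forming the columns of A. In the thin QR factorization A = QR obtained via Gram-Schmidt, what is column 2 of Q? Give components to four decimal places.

e_2 = (-0.0776, -0.6205, -0.6980, -0.3490)

c_1 = (3, 3, -1, -4); ‖c_1‖ = 5.9161, so e_1 = (0.5071, 0.5071, -0.1690, -0.6761).
e_1·c_2 = 0.5071·1 + 0.5071·(-1) + (-0.1690)·(-3) + (-0.6761)·(-3) = 2.5355.
u_2 = c_2 − 2.5355·e_1 = (-0.2857, -2.2857, -2.5714, -1.2857).
‖u_2‖ = 3.6839, so e_2 = (-0.0776, -0.6205, -0.6980, -0.3490).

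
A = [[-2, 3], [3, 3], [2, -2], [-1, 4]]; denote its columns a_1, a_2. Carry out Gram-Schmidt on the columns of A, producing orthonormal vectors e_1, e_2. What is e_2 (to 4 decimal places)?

e_2 = (0.4040, 0.6335, -0.2387, 0.6152)

a_1 = (-2, 3, 2, -1); ‖a_1‖ = 4.2426, so e_1 = (-0.4714, 0.7071, 0.4714, -0.2357).
e_1·a_2 = (-0.4714)·3 + 0.7071·3 + 0.4714·(-2) + (-0.2357)·4 = -1.1785.
u_2 = a_2 + 1.1785·e_1 = (2.4444, 3.8333, -1.4444, 3.7222).
‖u_2‖ = 6.0507, so e_2 = (0.4040, 0.6335, -0.2387, 0.6152).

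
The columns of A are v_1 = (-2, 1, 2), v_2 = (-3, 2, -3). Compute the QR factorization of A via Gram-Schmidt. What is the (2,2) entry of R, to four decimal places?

r_{22} = 4.6428

v_1 = (-2, 1, 2); ‖v_1‖ = 3.0000, so q_1 = (-0.6667, 0.3333, 0.6667).
q_1·v_2 = (-0.6667)·(-3) + 0.3333·2 + 0.6667·(-3) = 0.6667.
u_2 = v_2 − 0.6667·q_1 = (-2.5556, 1.7778, -3.4444).
r_{22} = ‖u_2‖ = 4.6428.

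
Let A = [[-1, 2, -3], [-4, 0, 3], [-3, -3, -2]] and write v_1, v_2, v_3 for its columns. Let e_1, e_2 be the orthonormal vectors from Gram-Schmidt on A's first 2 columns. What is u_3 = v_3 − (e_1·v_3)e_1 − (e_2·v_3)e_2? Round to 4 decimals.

e_1 = v_1/‖v_1‖ = (-1, -4, -3)/5.0990 = (-0.1961, -0.7845, -0.5883).
r_{12} = e_1·v_2 = 1.3728.
u_2 = v_2 − 1.3728·e_1 = (2.2692, 1.0769, -2.1923).
‖u_2‖ = 3.3340, so e_2 = (0.6806, 0.3230, -0.6576).
r_{13} = e_1·v_3 = -0.5883; r_{23} = e_2·v_3 = 0.2423.
u_3 = v_3 + 0.5883·e_1 − 0.2423·e_2 = (-3.2803, 2.4602, -2.1869).

u_3 = (-3.2803, 2.4602, -2.1869)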